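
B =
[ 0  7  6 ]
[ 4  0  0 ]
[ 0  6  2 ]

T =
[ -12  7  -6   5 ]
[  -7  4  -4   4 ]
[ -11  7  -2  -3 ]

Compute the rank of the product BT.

2

First compute BT:
[[-115,  70, -40,  10],
 [-48,  28, -24,  20],
 [-64,  38, -28,  18]]
Now row reduce the product.
R2 ← R2 − (48/115)·R1: [0, -28/23, -168/23, 364/23]
R3 ← R3 − (64/115)·R1: [0, -22/23, -132/23, 286/23]
R3 ← R3 − (11/14)·R2: [0, 0, 0, 0]
2 nonzero rows, so rank(BT) = 2.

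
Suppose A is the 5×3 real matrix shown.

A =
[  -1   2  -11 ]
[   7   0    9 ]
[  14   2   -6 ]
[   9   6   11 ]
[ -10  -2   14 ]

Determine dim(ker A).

0

Row reduce to echelon form.
R2 ← R2 + (7)·R1: [0, 14, -68]
R3 ← R3 + (14)·R1: [0, 30, -160]
R4 ← R4 + (9)·R1: [0, 24, -88]
R5 ← R5 − (10)·R1: [0, -22, 124]
R3 ← R3 − (15/7)·R2: [0, 0, -100/7]
R4 ← R4 − (12/7)·R2: [0, 0, 200/7]
R5 ← R5 + (11/7)·R2: [0, 0, 120/7]
R4 ← R4 + (2)·R3: [0, 0, 0]
R5 ← R5 + (6/5)·R3: [0, 0, 0]
3 nonzero rows, so rank(A) = 3.
A has 3 columns; by rank–nullity, nullity = 3 − 3 = 0.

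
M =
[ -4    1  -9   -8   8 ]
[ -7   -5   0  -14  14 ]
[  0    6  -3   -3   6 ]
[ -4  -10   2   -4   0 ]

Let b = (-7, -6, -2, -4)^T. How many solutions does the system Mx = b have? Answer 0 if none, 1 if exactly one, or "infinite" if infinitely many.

0

Row reduce the augmented matrix [M | b].
R2 ← R2 − (7/4)·R1: [0, -27/4, 63/4, 0, 0, 25/4]
R4 ← R4 − R1: [0, -11, 11, 4, -8, 3]
R3 ← R3 + (8/9)·R2: [0, 0, 11, -3, 6, 32/9]
R4 ← R4 − (44/27)·R2: [0, 0, -44/3, 4, -8, -194/27]
R4 ← R4 + (4/3)·R3: [0, 0, 0, 0, 0, -22/9]
The echelon form has 4 nonzero rows; the last pivot sits in the augmented column, so rank(M) = 3 but rank([M|b]) = 4.
Since the ranks differ, the system is inconsistent.
It has no solutions.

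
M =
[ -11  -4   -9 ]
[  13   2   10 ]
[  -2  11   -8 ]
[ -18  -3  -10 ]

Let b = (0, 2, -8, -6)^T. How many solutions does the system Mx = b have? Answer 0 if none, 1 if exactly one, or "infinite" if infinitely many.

0

Row reduce the augmented matrix [M | b].
R2 ← R2 + (13/11)·R1: [0, -30/11, -7/11, 2]
R3 ← R3 − (2/11)·R1: [0, 129/11, -70/11, -8]
R4 ← R4 − (18/11)·R1: [0, 39/11, 52/11, -6]
R3 ← R3 + (43/10)·R2: [0, 0, -91/10, 3/5]
R4 ← R4 + (13/10)·R2: [0, 0, 39/10, -17/5]
R4 ← R4 + (3/7)·R3: [0, 0, 0, -22/7]
The echelon form has 4 nonzero rows; the last pivot sits in the augmented column, so rank(M) = 3 but rank([M|b]) = 4.
Since the ranks differ, the system is inconsistent.
It has no solutions.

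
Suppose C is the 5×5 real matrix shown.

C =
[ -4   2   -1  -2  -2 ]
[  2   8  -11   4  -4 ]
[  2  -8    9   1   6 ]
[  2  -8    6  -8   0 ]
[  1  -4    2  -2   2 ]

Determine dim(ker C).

0

Row reduce to echelon form.
R2 ← R2 + (1/2)·R1: [0, 9, -23/2, 3, -5]
R3 ← R3 + (1/2)·R1: [0, -7, 17/2, 0, 5]
R4 ← R4 + (1/2)·R1: [0, -7, 11/2, -9, -1]
R5 ← R5 + (1/4)·R1: [0, -7/2, 7/4, -5/2, 3/2]
R3 ← R3 + (7/9)·R2: [0, 0, -4/9, 7/3, 10/9]
R4 ← R4 + (7/9)·R2: [0, 0, -31/9, -20/3, -44/9]
R5 ← R5 + (7/18)·R2: [0, 0, -49/18, -4/3, -4/9]
R4 ← R4 − (31/4)·R3: [0, 0, 0, -99/4, -27/2]
R5 ← R5 − (49/8)·R3: [0, 0, 0, -125/8, -29/4]
R5 ← R5 − (125/198)·R4: [0, 0, 0, 0, 14/11]
5 nonzero rows, so rank(C) = 5.
C has 5 columns; by rank–nullity, nullity = 5 − 5 = 0.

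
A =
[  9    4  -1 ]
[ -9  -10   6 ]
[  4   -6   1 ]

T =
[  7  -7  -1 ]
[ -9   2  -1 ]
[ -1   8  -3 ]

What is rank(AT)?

First compute AT:
[[ 28, -63, -10],
 [ 21,  91,   1],
 [ 81, -32,  -1]]
Now row reduce the product.
R2 ← R2 − (3/4)·R1: [0, 553/4, 17/2]
R3 ← R3 − (81/28)·R1: [0, 601/4, 391/14]
R3 ← R3 − (601/553)·R2: [0, 0, 10336/553]
3 nonzero rows, so rank(AT) = 3.

3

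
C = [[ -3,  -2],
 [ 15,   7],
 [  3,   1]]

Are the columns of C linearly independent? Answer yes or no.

Row reduce C to echelon form.
R2 ← R2 + (5)·R1: [0, -3]
R3 ← R3 + R1: [0, -1]
R3 ← R3 − (1/3)·R2: [0, 0]
2 pivots among 2 columns.
Every column is a pivot column, so the columns are linearly independent.

yes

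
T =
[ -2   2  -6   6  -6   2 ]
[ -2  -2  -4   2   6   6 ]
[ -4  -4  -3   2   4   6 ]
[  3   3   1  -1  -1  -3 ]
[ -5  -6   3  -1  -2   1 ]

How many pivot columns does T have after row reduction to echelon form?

3

Row reduce to echelon form.
R2 ← R2 − R1: [0, -4, 2, -4, 12, 4]
R3 ← R3 − (2)·R1: [0, -8, 9, -10, 16, 2]
R4 ← R4 + (3/2)·R1: [0, 6, -8, 8, -10, 0]
R5 ← R5 − (5/2)·R1: [0, -11, 18, -16, 13, -4]
R3 ← R3 − (2)·R2: [0, 0, 5, -2, -8, -6]
R4 ← R4 + (3/2)·R2: [0, 0, -5, 2, 8, 6]
R5 ← R5 − (11/4)·R2: [0, 0, 25/2, -5, -20, -15]
R4 ← R4 + R3: [0, 0, 0, 0, 0, 0]
R5 ← R5 − (5/2)·R3: [0, 0, 0, 0, 0, 0]
Echelon form has 3 nonzero rows, so rank(T) = 3.
Each nonzero row contributes one pivot column: 3 pivot columns.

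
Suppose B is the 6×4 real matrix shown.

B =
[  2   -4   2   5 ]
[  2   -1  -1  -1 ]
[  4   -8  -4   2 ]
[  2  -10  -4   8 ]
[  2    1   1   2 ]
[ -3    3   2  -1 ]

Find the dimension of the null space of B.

0

Row reduce to echelon form.
R2 ← R2 − R1: [0, 3, -3, -6]
R3 ← R3 − (2)·R1: [0, 0, -8, -8]
R4 ← R4 − R1: [0, -6, -6, 3]
R5 ← R5 − R1: [0, 5, -1, -3]
R6 ← R6 + (3/2)·R1: [0, -3, 5, 13/2]
R4 ← R4 + (2)·R2: [0, 0, -12, -9]
R5 ← R5 − (5/3)·R2: [0, 0, 4, 7]
R6 ← R6 + R2: [0, 0, 2, 1/2]
R4 ← R4 − (3/2)·R3: [0, 0, 0, 3]
R5 ← R5 + (1/2)·R3: [0, 0, 0, 3]
R6 ← R6 + (1/4)·R3: [0, 0, 0, -3/2]
R5 ← R5 − R4: [0, 0, 0, 0]
R6 ← R6 + (1/2)·R4: [0, 0, 0, 0]
4 nonzero rows, so rank(B) = 4.
B has 4 columns; by rank–nullity, nullity = 4 − 4 = 0.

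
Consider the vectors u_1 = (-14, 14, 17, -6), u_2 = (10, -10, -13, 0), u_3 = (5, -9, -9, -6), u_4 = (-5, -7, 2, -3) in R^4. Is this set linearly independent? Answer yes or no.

Form the matrix with these vectors as rows and row reduce.
R2 ← R2 + (5/7)·R1: [0, 0, -6/7, -30/7]
R3 ← R3 + (5/14)·R1: [0, -4, -41/14, -57/7]
R4 ← R4 − (5/14)·R1: [0, -12, -57/14, -6/7]
Swap R2 ↔ R3
R4 ← R4 − (3)·R2: [0, 0, 33/7, 165/7]
R4 ← R4 + (11/2)·R3: [0, 0, 0, 0]
3 nonzero rows, so the 4 vectors span a space of dimension 3.
Since 3 < 4, the vectors are linearly dependent.

no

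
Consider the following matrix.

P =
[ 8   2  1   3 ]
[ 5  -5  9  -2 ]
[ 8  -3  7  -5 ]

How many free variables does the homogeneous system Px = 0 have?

Row reduce to echelon form.
R2 ← R2 − (5/8)·R1: [0, -25/4, 67/8, -31/8]
R3 ← R3 − R1: [0, -5, 6, -8]
R3 ← R3 − (4/5)·R2: [0, 0, -7/10, -49/10]
3 nonzero rows, so rank(P) = 3.
P has 4 columns; by rank–nullity, nullity = 4 − 3 = 1.

1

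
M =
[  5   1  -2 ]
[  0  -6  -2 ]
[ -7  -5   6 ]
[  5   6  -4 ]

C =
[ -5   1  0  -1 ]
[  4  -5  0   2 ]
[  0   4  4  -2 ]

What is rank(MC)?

3

First compute MC:
[[-21,  -8,  -8,   1],
 [-24,  22,  -8,  -8],
 [ 15,  42,  24, -15],
 [ -1, -41, -16,  15]]
Now row reduce the product.
R2 ← R2 − (8/7)·R1: [0, 218/7, 8/7, -64/7]
R3 ← R3 + (5/7)·R1: [0, 254/7, 128/7, -100/7]
R4 ← R4 − (1/21)·R1: [0, -853/21, -328/21, 314/21]
R3 ← R3 − (127/109)·R2: [0, 0, 1848/109, -396/109]
R4 ← R4 + (853/654)·R2: [0, 0, -1540/109, 330/109]
R4 ← R4 + (5/6)·R3: [0, 0, 0, 0]
3 nonzero rows, so rank(MC) = 3.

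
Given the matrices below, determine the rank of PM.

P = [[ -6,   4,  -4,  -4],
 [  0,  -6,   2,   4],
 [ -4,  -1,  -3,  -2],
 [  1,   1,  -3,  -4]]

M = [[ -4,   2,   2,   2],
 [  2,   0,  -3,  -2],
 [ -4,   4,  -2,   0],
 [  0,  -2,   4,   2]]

First compute PM:
[[ 48, -20, -32, -28],
 [-20,   0,  30,  20],
 [ 26, -16,  -7, -10],
 [ 10,  -2, -11,  -8]]
Now row reduce the product.
R2 ← R2 + (5/12)·R1: [0, -25/3, 50/3, 25/3]
R3 ← R3 − (13/24)·R1: [0, -31/6, 31/3, 31/6]
R4 ← R4 − (5/24)·R1: [0, 13/6, -13/3, -13/6]
R3 ← R3 − (31/50)·R2: [0, 0, 0, 0]
R4 ← R4 + (13/50)·R2: [0, 0, 0, 0]
2 nonzero rows, so rank(PM) = 2.

2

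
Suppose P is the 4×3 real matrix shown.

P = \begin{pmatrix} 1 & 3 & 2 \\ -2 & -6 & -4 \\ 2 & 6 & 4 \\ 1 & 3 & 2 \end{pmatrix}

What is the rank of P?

Row reduce to echelon form.
R2 ← R2 + (2)·R1: [0, 0, 0]
R3 ← R3 − (2)·R1: [0, 0, 0]
R4 ← R4 − R1: [0, 0, 0]
Echelon form has 1 nonzero row, so rank(P) = 1.

1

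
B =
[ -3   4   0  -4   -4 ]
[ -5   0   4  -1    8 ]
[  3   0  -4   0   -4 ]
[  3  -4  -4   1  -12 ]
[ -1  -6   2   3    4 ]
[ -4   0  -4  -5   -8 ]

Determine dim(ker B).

Row reduce to echelon form.
R2 ← R2 − (5/3)·R1: [0, -20/3, 4, 17/3, 44/3]
R3 ← R3 + R1: [0, 4, -4, -4, -8]
R4 ← R4 + R1: [0, 0, -4, -3, -16]
R5 ← R5 − (1/3)·R1: [0, -22/3, 2, 13/3, 16/3]
R6 ← R6 − (4/3)·R1: [0, -16/3, -4, 1/3, -8/3]
R3 ← R3 + (3/5)·R2: [0, 0, -8/5, -3/5, 4/5]
R5 ← R5 − (11/10)·R2: [0, 0, -12/5, -19/10, -54/5]
R6 ← R6 − (4/5)·R2: [0, 0, -36/5, -21/5, -72/5]
R4 ← R4 − (5/2)·R3: [0, 0, 0, -3/2, -18]
R5 ← R5 − (3/2)·R3: [0, 0, 0, -1, -12]
R6 ← R6 − (9/2)·R3: [0, 0, 0, -3/2, -18]
R5 ← R5 − (2/3)·R4: [0, 0, 0, 0, 0]
R6 ← R6 − R4: [0, 0, 0, 0, 0]
4 nonzero rows, so rank(B) = 4.
B has 5 columns; by rank–nullity, nullity = 5 − 4 = 1.

1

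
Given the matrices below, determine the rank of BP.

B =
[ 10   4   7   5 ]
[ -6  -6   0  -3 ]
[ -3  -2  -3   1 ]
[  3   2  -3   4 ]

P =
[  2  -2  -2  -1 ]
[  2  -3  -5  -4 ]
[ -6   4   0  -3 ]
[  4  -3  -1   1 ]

2

First compute BP:
[[  6, -19, -45, -42],
 [-36,  39,  45,  27],
 [ 12,  -3,  15,  21],
 [ 44, -36, -20,   2]]
Now row reduce the product.
R2 ← R2 + (6)·R1: [0, -75, -225, -225]
R3 ← R3 − (2)·R1: [0, 35, 105, 105]
R4 ← R4 − (22/3)·R1: [0, 310/3, 310, 310]
R3 ← R3 + (7/15)·R2: [0, 0, 0, 0]
R4 ← R4 + (62/45)·R2: [0, 0, 0, 0]
2 nonzero rows, so rank(BP) = 2.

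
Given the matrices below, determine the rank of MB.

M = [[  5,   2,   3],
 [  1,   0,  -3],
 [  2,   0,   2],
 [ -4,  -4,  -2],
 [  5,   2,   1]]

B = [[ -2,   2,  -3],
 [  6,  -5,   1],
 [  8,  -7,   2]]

3

First compute MB:
[[ 26, -21,  -7],
 [-26,  23,  -9],
 [ 12, -10,  -2],
 [-32,  26,   4],
 [ 10,  -7, -11]]
Now row reduce the product.
R2 ← R2 + R1: [0, 2, -16]
R3 ← R3 − (6/13)·R1: [0, -4/13, 16/13]
R4 ← R4 + (16/13)·R1: [0, 2/13, -60/13]
R5 ← R5 − (5/13)·R1: [0, 14/13, -108/13]
R3 ← R3 + (2/13)·R2: [0, 0, -16/13]
R4 ← R4 − (1/13)·R2: [0, 0, -44/13]
R5 ← R5 − (7/13)·R2: [0, 0, 4/13]
R4 ← R4 − (11/4)·R3: [0, 0, 0]
R5 ← R5 + (1/4)·R3: [0, 0, 0]
3 nonzero rows, so rank(MB) = 3.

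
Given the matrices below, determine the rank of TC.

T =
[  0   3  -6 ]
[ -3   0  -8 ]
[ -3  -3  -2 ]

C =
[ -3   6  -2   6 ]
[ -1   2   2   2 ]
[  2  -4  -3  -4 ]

2

First compute TC:
[[-15,  30,  24,  30],
 [ -7,  14,  30,  14],
 [  8, -16,   6, -16]]
Now row reduce the product.
R2 ← R2 − (7/15)·R1: [0, 0, 94/5, 0]
R3 ← R3 + (8/15)·R1: [0, 0, 94/5, 0]
R3 ← R3 − R2: [0, 0, 0, 0]
2 nonzero rows, so rank(TC) = 2.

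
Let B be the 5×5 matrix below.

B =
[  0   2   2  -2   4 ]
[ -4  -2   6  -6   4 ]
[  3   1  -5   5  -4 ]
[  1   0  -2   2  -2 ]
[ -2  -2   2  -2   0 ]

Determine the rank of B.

2

Row reduce to echelon form.
Swap R1 ↔ R2
R3 ← R3 + (3/4)·R1: [0, -1/2, -1/2, 1/2, -1]
R4 ← R4 + (1/4)·R1: [0, -1/2, -1/2, 1/2, -1]
R5 ← R5 − (1/2)·R1: [0, -1, -1, 1, -2]
R3 ← R3 + (1/4)·R2: [0, 0, 0, 0, 0]
R4 ← R4 + (1/4)·R2: [0, 0, 0, 0, 0]
R5 ← R5 + (1/2)·R2: [0, 0, 0, 0, 0]
Echelon form has 2 nonzero rows, so rank(B) = 2.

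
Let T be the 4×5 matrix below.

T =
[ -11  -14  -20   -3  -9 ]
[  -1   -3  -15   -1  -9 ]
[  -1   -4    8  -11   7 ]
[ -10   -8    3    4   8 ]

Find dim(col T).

Row reduce to echelon form.
R2 ← R2 − (1/11)·R1: [0, -19/11, -145/11, -8/11, -90/11]
R3 ← R3 − (1/11)·R1: [0, -30/11, 108/11, -118/11, 86/11]
R4 ← R4 − (10/11)·R1: [0, 52/11, 233/11, 74/11, 178/11]
R3 ← R3 − (30/19)·R2: [0, 0, 582/19, -182/19, 394/19]
R4 ← R4 + (52/19)·R2: [0, 0, -283/19, 90/19, -118/19]
R4 ← R4 + (283/582)·R3: [0, 0, 0, 23/291, 1127/291]
Echelon form has 4 nonzero rows, so rank(T) = 4.
The column space has dimension equal to the rank: 4.

4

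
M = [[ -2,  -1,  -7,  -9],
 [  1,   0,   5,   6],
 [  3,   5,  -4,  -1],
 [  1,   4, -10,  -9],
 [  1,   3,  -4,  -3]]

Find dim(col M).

Row reduce to echelon form.
R2 ← R2 + (1/2)·R1: [0, -1/2, 3/2, 3/2]
R3 ← R3 + (3/2)·R1: [0, 7/2, -29/2, -29/2]
R4 ← R4 + (1/2)·R1: [0, 7/2, -27/2, -27/2]
R5 ← R5 + (1/2)·R1: [0, 5/2, -15/2, -15/2]
R3 ← R3 + (7)·R2: [0, 0, -4, -4]
R4 ← R4 + (7)·R2: [0, 0, -3, -3]
R5 ← R5 + (5)·R2: [0, 0, 0, 0]
R4 ← R4 − (3/4)·R3: [0, 0, 0, 0]
Echelon form has 3 nonzero rows, so rank(M) = 3.
The column space has dimension equal to the rank: 3.

3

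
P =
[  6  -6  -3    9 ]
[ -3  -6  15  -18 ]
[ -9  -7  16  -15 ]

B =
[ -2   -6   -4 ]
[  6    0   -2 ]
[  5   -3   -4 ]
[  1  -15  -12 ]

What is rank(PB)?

First compute PB:
[[-54, -162, -108],
 [ 27, 243, 180],
 [ 41, 231, 166]]
Now row reduce the product.
R2 ← R2 + (1/2)·R1: [0, 162, 126]
R3 ← R3 + (41/54)·R1: [0, 108, 84]
R3 ← R3 − (2/3)·R2: [0, 0, 0]
2 nonzero rows, so rank(PB) = 2.

2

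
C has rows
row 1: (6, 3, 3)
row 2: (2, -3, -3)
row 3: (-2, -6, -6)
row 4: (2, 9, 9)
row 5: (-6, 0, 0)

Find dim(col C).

2

Row reduce to echelon form.
R2 ← R2 − (1/3)·R1: [0, -4, -4]
R3 ← R3 + (1/3)·R1: [0, -5, -5]
R4 ← R4 − (1/3)·R1: [0, 8, 8]
R5 ← R5 + R1: [0, 3, 3]
R3 ← R3 − (5/4)·R2: [0, 0, 0]
R4 ← R4 + (2)·R2: [0, 0, 0]
R5 ← R5 + (3/4)·R2: [0, 0, 0]
Echelon form has 2 nonzero rows, so rank(C) = 2.
The column space has dimension equal to the rank: 2.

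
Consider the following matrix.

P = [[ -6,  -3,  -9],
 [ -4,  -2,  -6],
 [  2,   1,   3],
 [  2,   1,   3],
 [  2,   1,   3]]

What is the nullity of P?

2

Row reduce to echelon form.
R2 ← R2 − (2/3)·R1: [0, 0, 0]
R3 ← R3 + (1/3)·R1: [0, 0, 0]
R4 ← R4 + (1/3)·R1: [0, 0, 0]
R5 ← R5 + (1/3)·R1: [0, 0, 0]
1 nonzero row, so rank(P) = 1.
P has 3 columns; by rank–nullity, nullity = 3 − 1 = 2.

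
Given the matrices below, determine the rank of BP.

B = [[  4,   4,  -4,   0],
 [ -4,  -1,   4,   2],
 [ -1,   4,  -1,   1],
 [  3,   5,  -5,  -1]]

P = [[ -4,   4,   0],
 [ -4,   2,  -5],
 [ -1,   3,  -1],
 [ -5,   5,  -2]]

First compute BP:
[[-28,  12, -16],
 [  6,   4,  -3],
 [-16,   6, -21],
 [-22,   2, -18]]
Now row reduce the product.
R2 ← R2 + (3/14)·R1: [0, 46/7, -45/7]
R3 ← R3 − (4/7)·R1: [0, -6/7, -83/7]
R4 ← R4 − (11/14)·R1: [0, -52/7, -38/7]
R3 ← R3 + (3/23)·R2: [0, 0, -292/23]
R4 ← R4 + (26/23)·R2: [0, 0, -292/23]
R4 ← R4 − R3: [0, 0, 0]
3 nonzero rows, so rank(BP) = 3.

3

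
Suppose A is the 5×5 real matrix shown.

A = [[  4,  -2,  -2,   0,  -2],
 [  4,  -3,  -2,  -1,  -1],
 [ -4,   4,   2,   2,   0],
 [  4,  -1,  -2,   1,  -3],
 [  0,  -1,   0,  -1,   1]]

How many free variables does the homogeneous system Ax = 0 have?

Row reduce to echelon form.
R2 ← R2 − R1: [0, -1, 0, -1, 1]
R3 ← R3 + R1: [0, 2, 0, 2, -2]
R4 ← R4 − R1: [0, 1, 0, 1, -1]
R3 ← R3 + (2)·R2: [0, 0, 0, 0, 0]
R4 ← R4 + R2: [0, 0, 0, 0, 0]
R5 ← R5 − R2: [0, 0, 0, 0, 0]
2 nonzero rows, so rank(A) = 2.
A has 5 columns; by rank–nullity, nullity = 5 − 2 = 3.

3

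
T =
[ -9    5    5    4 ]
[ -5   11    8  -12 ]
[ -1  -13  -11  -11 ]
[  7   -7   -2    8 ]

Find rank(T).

4

Row reduce to echelon form.
R2 ← R2 − (5/9)·R1: [0, 74/9, 47/9, -128/9]
R3 ← R3 − (1/9)·R1: [0, -122/9, -104/9, -103/9]
R4 ← R4 + (7/9)·R1: [0, -28/9, 17/9, 100/9]
R3 ← R3 + (61/37)·R2: [0, 0, -109/37, -1291/37]
R4 ← R4 + (14/37)·R2: [0, 0, 143/37, 212/37]
R4 ← R4 + (143/109)·R3: [0, 0, 0, -4365/109]
Echelon form has 4 nonzero rows, so rank(T) = 4.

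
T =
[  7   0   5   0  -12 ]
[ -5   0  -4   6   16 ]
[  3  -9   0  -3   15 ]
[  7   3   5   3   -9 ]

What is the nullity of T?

Row reduce to echelon form.
R2 ← R2 + (5/7)·R1: [0, 0, -3/7, 6, 52/7]
R3 ← R3 − (3/7)·R1: [0, -9, -15/7, -3, 141/7]
R4 ← R4 − R1: [0, 3, 0, 3, 3]
Swap R2 ↔ R3
R4 ← R4 + (1/3)·R2: [0, 0, -5/7, 2, 68/7]
R4 ← R4 − (5/3)·R3: [0, 0, 0, -8, -8/3]
4 nonzero rows, so rank(T) = 4.
T has 5 columns; by rank–nullity, nullity = 5 − 4 = 1.

1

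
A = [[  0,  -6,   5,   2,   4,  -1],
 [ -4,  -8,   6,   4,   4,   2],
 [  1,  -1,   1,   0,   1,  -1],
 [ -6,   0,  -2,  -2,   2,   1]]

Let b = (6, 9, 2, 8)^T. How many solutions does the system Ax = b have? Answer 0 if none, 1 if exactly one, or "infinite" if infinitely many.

Row reduce the augmented matrix [A | b].
Swap R1 ↔ R2
R3 ← R3 + (1/4)·R1: [0, -3, 5/2, 1, 2, -1/2, 17/4]
R4 ← R4 − (3/2)·R1: [0, 12, -11, -8, -4, -2, -11/2]
R3 ← R3 − (1/2)·R2: [0, 0, 0, 0, 0, 0, 5/4]
R4 ← R4 + (2)·R2: [0, 0, -1, -4, 4, -4, 13/2]
Swap R3 ↔ R4
The echelon form has 4 nonzero rows; the last pivot sits in the augmented column, so rank(A) = 3 but rank([A|b]) = 4.
Since the ranks differ, the system is inconsistent.
It has no solutions.

0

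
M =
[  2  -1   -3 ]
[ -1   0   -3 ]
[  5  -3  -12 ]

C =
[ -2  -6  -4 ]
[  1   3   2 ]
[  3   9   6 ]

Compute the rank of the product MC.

First compute MC:
[[-14, -42, -28],
 [ -7, -21, -14],
 [-49, -147, -98]]
Now row reduce the product.
R2 ← R2 − (1/2)·R1: [0, 0, 0]
R3 ← R3 − (7/2)·R1: [0, 0, 0]
1 nonzero row, so rank(MC) = 1.

1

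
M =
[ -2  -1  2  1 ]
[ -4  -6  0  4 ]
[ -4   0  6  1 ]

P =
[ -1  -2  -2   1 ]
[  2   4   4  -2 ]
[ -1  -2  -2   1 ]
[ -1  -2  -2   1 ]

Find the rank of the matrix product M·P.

1

First compute MP:
[[ -3,  -6,  -6,   3],
 [-12, -24, -24,  12],
 [ -3,  -6,  -6,   3]]
Now row reduce the product.
R2 ← R2 − (4)·R1: [0, 0, 0, 0]
R3 ← R3 − R1: [0, 0, 0, 0]
1 nonzero row, so rank(MP) = 1.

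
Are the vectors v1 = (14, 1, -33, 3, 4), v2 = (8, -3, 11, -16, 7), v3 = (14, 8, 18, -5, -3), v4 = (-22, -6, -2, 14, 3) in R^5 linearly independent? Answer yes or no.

yes

Form the matrix with these vectors as rows and row reduce.
R2 ← R2 − (4/7)·R1: [0, -25/7, 209/7, -124/7, 33/7]
R3 ← R3 − R1: [0, 7, 51, -8, -7]
R4 ← R4 + (11/7)·R1: [0, -31/7, -377/7, 131/7, 65/7]
R3 ← R3 + (49/25)·R2: [0, 0, 2738/25, -1068/25, 56/25]
R4 ← R4 − (31/25)·R2: [0, 0, -2272/25, 1017/25, 86/25]
R4 ← R4 + (1136/1369)·R3: [0, 0, 0, 7161/1369, 7254/1369]
4 nonzero rows, so the 4 vectors span a space of dimension 4.
Since 4 = 4, the vectors are linearly independent.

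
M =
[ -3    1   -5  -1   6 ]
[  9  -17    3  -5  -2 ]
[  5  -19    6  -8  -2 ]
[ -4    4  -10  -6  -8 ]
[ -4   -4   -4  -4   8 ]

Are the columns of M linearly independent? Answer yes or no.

Row reduce M to echelon form.
R2 ← R2 + (3)·R1: [0, -14, -12, -8, 16]
R3 ← R3 + (5/3)·R1: [0, -52/3, -7/3, -29/3, 8]
R4 ← R4 − (4/3)·R1: [0, 8/3, -10/3, -14/3, -16]
R5 ← R5 − (4/3)·R1: [0, -16/3, 8/3, -8/3, 0]
R3 ← R3 − (26/21)·R2: [0, 0, 263/21, 5/21, -248/21]
R4 ← R4 + (4/21)·R2: [0, 0, -118/21, -130/21, -272/21]
R5 ← R5 − (8/21)·R2: [0, 0, 152/21, 8/21, -128/21]
R4 ← R4 + (118/263)·R3: [0, 0, 0, -1600/263, -4800/263]
R5 ← R5 − (152/263)·R3: [0, 0, 0, 64/263, 192/263]
R5 ← R5 + (1/25)·R4: [0, 0, 0, 0, 0]
4 pivots among 5 columns.
Only 4 < 5 pivot columns, so the columns are linearly dependent.

no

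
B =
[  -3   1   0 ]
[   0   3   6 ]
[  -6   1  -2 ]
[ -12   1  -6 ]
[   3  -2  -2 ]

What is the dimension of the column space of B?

2

Row reduce to echelon form.
R3 ← R3 − (2)·R1: [0, -1, -2]
R4 ← R4 − (4)·R1: [0, -3, -6]
R5 ← R5 + R1: [0, -1, -2]
R3 ← R3 + (1/3)·R2: [0, 0, 0]
R4 ← R4 + R2: [0, 0, 0]
R5 ← R5 + (1/3)·R2: [0, 0, 0]
Echelon form has 2 nonzero rows, so rank(B) = 2.
The column space has dimension equal to the rank: 2.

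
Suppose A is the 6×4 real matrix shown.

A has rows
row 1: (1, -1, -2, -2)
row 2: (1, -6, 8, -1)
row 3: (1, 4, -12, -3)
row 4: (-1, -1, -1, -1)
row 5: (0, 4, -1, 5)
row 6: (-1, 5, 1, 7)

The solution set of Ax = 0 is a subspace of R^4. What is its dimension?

0

Row reduce to echelon form.
R2 ← R2 − R1: [0, -5, 10, 1]
R3 ← R3 − R1: [0, 5, -10, -1]
R4 ← R4 + R1: [0, -2, -3, -3]
R6 ← R6 + R1: [0, 4, -1, 5]
R3 ← R3 + R2: [0, 0, 0, 0]
R4 ← R4 − (2/5)·R2: [0, 0, -7, -17/5]
R5 ← R5 + (4/5)·R2: [0, 0, 7, 29/5]
R6 ← R6 + (4/5)·R2: [0, 0, 7, 29/5]
Swap R3 ↔ R4
R5 ← R5 + R3: [0, 0, 0, 12/5]
R6 ← R6 + R3: [0, 0, 0, 12/5]
Swap R4 ↔ R5
R6 ← R6 − R4: [0, 0, 0, 0]
4 nonzero rows, so rank(A) = 4.
A has 4 columns; by rank–nullity, nullity = 4 − 4 = 0.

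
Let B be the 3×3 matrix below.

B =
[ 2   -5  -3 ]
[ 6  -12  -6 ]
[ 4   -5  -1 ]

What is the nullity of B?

Row reduce to echelon form.
R2 ← R2 − (3)·R1: [0, 3, 3]
R3 ← R3 − (2)·R1: [0, 5, 5]
R3 ← R3 − (5/3)·R2: [0, 0, 0]
2 nonzero rows, so rank(B) = 2.
B has 3 columns; by rank–nullity, nullity = 3 − 2 = 1.

1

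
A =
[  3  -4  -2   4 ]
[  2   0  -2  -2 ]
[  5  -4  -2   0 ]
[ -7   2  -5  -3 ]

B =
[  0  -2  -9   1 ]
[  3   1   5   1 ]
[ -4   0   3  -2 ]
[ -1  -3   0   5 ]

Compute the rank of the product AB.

First compute AB:
[[ -8, -22, -53,  23],
 [ 10,   2, -24,  -4],
 [ -4, -14, -71,   5],
 [ 29,  25,  58, -10]]
Now row reduce the product.
R2 ← R2 + (5/4)·R1: [0, -51/2, -361/4, 99/4]
R3 ← R3 − (1/2)·R1: [0, -3, -89/2, -13/2]
R4 ← R4 + (29/8)·R1: [0, -219/4, -1073/8, 587/8]
R3 ← R3 − (2/17)·R2: [0, 0, -576/17, -160/17]
R4 ← R4 − (73/34)·R2: [0, 0, 1014/17, 344/17]
R4 ← R4 + (169/96)·R3: [0, 0, 0, 11/3]
4 nonzero rows, so rank(AB) = 4.

4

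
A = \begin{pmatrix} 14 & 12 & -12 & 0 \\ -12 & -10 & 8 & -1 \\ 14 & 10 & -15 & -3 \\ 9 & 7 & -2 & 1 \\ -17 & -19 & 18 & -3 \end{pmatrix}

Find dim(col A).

4

Row reduce to echelon form.
R2 ← R2 + (6/7)·R1: [0, 2/7, -16/7, -1]
R3 ← R3 − R1: [0, -2, -3, -3]
R4 ← R4 − (9/14)·R1: [0, -5/7, 40/7, 1]
R5 ← R5 + (17/14)·R1: [0, -31/7, 24/7, -3]
R3 ← R3 + (7)·R2: [0, 0, -19, -10]
R4 ← R4 + (5/2)·R2: [0, 0, 0, -3/2]
R5 ← R5 + (31/2)·R2: [0, 0, -32, -37/2]
R5 ← R5 − (32/19)·R3: [0, 0, 0, -63/38]
R5 ← R5 − (21/19)·R4: [0, 0, 0, 0]
Echelon form has 4 nonzero rows, so rank(A) = 4.
The column space has dimension equal to the rank: 4.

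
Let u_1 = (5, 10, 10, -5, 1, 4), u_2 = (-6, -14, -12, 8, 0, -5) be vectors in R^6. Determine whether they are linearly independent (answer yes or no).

yes

Form the matrix with these vectors as rows and row reduce.
R2 ← R2 + (6/5)·R1: [0, -2, 0, 2, 6/5, -1/5]
2 nonzero rows, so the 2 vectors span a space of dimension 2.
Since 2 = 2, the vectors are linearly independent.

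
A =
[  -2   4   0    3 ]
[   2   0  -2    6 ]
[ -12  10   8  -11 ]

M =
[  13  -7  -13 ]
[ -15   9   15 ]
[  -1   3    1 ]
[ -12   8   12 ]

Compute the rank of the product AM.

2

First compute AM:
[[-122,  74, 122],
 [-44,  28,  44],
 [-182, 110, 182]]
Now row reduce the product.
R2 ← R2 − (22/61)·R1: [0, 80/61, 0]
R3 ← R3 − (91/61)·R1: [0, -24/61, 0]
R3 ← R3 + (3/10)·R2: [0, 0, 0]
2 nonzero rows, so rank(AM) = 2.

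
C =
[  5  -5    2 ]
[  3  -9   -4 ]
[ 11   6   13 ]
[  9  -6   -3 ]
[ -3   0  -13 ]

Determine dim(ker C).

0

Row reduce to echelon form.
R2 ← R2 − (3/5)·R1: [0, -6, -26/5]
R3 ← R3 − (11/5)·R1: [0, 17, 43/5]
R4 ← R4 − (9/5)·R1: [0, 3, -33/5]
R5 ← R5 + (3/5)·R1: [0, -3, -59/5]
R3 ← R3 + (17/6)·R2: [0, 0, -92/15]
R4 ← R4 + (1/2)·R2: [0, 0, -46/5]
R5 ← R5 − (1/2)·R2: [0, 0, -46/5]
R4 ← R4 − (3/2)·R3: [0, 0, 0]
R5 ← R5 − (3/2)·R3: [0, 0, 0]
3 nonzero rows, so rank(C) = 3.
C has 3 columns; by rank–nullity, nullity = 3 − 3 = 0.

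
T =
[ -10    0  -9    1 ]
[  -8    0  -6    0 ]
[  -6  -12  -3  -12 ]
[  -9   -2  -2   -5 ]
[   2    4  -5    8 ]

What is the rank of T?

3

Row reduce to echelon form.
R2 ← R2 − (4/5)·R1: [0, 0, 6/5, -4/5]
R3 ← R3 − (3/5)·R1: [0, -12, 12/5, -63/5]
R4 ← R4 − (9/10)·R1: [0, -2, 61/10, -59/10]
R5 ← R5 + (1/5)·R1: [0, 4, -34/5, 41/5]
Swap R2 ↔ R3
R4 ← R4 − (1/6)·R2: [0, 0, 57/10, -19/5]
R5 ← R5 + (1/3)·R2: [0, 0, -6, 4]
R4 ← R4 − (19/4)·R3: [0, 0, 0, 0]
R5 ← R5 + (5)·R3: [0, 0, 0, 0]
Echelon form has 3 nonzero rows, so rank(T) = 3.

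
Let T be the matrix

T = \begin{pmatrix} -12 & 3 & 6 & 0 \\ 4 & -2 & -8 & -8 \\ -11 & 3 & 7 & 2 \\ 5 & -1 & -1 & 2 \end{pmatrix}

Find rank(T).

Row reduce to echelon form.
R2 ← R2 + (1/3)·R1: [0, -1, -6, -8]
R3 ← R3 − (11/12)·R1: [0, 1/4, 3/2, 2]
R4 ← R4 + (5/12)·R1: [0, 1/4, 3/2, 2]
R3 ← R3 + (1/4)·R2: [0, 0, 0, 0]
R4 ← R4 + (1/4)·R2: [0, 0, 0, 0]
Echelon form has 2 nonzero rows, so rank(T) = 2.

2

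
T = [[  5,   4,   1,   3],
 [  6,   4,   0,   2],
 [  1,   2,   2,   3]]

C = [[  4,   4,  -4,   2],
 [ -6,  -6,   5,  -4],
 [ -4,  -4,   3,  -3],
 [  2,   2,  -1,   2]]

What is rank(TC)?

First compute TC:
[[ -2,  -2,   0,  -3],
 [  4,   4,  -6,   0],
 [-10, -10,   9,  -6]]
Now row reduce the product.
R2 ← R2 + (2)·R1: [0, 0, -6, -6]
R3 ← R3 − (5)·R1: [0, 0, 9, 9]
R3 ← R3 + (3/2)·R2: [0, 0, 0, 0]
2 nonzero rows, so rank(TC) = 2.

2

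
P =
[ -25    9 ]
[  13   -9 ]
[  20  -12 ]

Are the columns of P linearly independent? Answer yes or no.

Row reduce P to echelon form.
R2 ← R2 + (13/25)·R1: [0, -108/25]
R3 ← R3 + (4/5)·R1: [0, -24/5]
R3 ← R3 − (10/9)·R2: [0, 0]
2 pivots among 2 columns.
Every column is a pivot column, so the columns are linearly independent.

yes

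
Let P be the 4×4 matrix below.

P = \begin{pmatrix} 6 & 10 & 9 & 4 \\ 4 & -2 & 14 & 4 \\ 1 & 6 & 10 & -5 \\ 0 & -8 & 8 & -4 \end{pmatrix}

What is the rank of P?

Row reduce to echelon form.
R2 ← R2 − (2/3)·R1: [0, -26/3, 8, 4/3]
R3 ← R3 − (1/6)·R1: [0, 13/3, 17/2, -17/3]
R3 ← R3 + (1/2)·R2: [0, 0, 25/2, -5]
R4 ← R4 − (12/13)·R2: [0, 0, 8/13, -68/13]
R4 ← R4 − (16/325)·R3: [0, 0, 0, -324/65]
Echelon form has 4 nonzero rows, so rank(P) = 4.

4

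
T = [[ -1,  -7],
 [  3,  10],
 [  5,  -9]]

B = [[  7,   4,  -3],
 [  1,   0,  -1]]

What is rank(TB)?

First compute TB:
[[-14,  -4,  10],
 [ 31,  12, -19],
 [ 26,  20,  -6]]
Now row reduce the product.
R2 ← R2 + (31/14)·R1: [0, 22/7, 22/7]
R3 ← R3 + (13/7)·R1: [0, 88/7, 88/7]
R3 ← R3 − (4)·R2: [0, 0, 0]
2 nonzero rows, so rank(TB) = 2.

2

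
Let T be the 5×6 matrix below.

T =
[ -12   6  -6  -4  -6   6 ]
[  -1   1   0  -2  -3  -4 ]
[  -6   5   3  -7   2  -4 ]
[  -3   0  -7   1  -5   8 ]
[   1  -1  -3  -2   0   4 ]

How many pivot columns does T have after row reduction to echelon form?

Row reduce to echelon form.
R2 ← R2 − (1/12)·R1: [0, 1/2, 1/2, -5/3, -5/2, -9/2]
R3 ← R3 − (1/2)·R1: [0, 2, 6, -5, 5, -7]
R4 ← R4 − (1/4)·R1: [0, -3/2, -11/2, 2, -7/2, 13/2]
R5 ← R5 + (1/12)·R1: [0, -1/2, -7/2, -7/3, -1/2, 9/2]
R3 ← R3 − (4)·R2: [0, 0, 4, 5/3, 15, 11]
R4 ← R4 + (3)·R2: [0, 0, -4, -3, -11, -7]
R5 ← R5 + R2: [0, 0, -3, -4, -3, 0]
R4 ← R4 + R3: [0, 0, 0, -4/3, 4, 4]
R5 ← R5 + (3/4)·R3: [0, 0, 0, -11/4, 33/4, 33/4]
R5 ← R5 − (33/16)·R4: [0, 0, 0, 0, 0, 0]
Echelon form has 4 nonzero rows, so rank(T) = 4.
Each nonzero row contributes one pivot column: 4 pivot columns.

4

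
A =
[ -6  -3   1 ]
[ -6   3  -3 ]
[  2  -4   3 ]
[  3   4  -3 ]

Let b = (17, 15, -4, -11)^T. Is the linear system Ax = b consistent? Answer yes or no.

yes

Row reduce the augmented matrix [A | b].
R2 ← R2 − R1: [0, 6, -4, -2]
R3 ← R3 + (1/3)·R1: [0, -5, 10/3, 5/3]
R4 ← R4 + (1/2)·R1: [0, 5/2, -5/2, -5/2]
R3 ← R3 + (5/6)·R2: [0, 0, 0, 0]
R4 ← R4 − (5/12)·R2: [0, 0, -5/6, -5/3]
Swap R3 ↔ R4
The echelon form has 3 nonzero rows, and every pivot lies in the first 3 columns, so rank(A) = rank([A|b]) = 3.
The system is consistent.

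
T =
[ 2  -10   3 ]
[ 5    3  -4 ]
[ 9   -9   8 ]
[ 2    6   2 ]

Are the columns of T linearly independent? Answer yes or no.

yes

Row reduce T to echelon form.
R2 ← R2 − (5/2)·R1: [0, 28, -23/2]
R3 ← R3 − (9/2)·R1: [0, 36, -11/2]
R4 ← R4 − R1: [0, 16, -1]
R3 ← R3 − (9/7)·R2: [0, 0, 65/7]
R4 ← R4 − (4/7)·R2: [0, 0, 39/7]
R4 ← R4 − (3/5)·R3: [0, 0, 0]
3 pivots among 3 columns.
Every column is a pivot column, so the columns are linearly independent.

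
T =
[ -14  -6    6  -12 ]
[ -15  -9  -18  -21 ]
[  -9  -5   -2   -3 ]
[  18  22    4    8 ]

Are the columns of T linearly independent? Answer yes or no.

Row reduce T to echelon form.
R2 ← R2 − (15/14)·R1: [0, -18/7, -171/7, -57/7]
R3 ← R3 − (9/14)·R1: [0, -8/7, -41/7, 33/7]
R4 ← R4 + (9/7)·R1: [0, 100/7, 82/7, -52/7]
R3 ← R3 − (4/9)·R2: [0, 0, 5, 25/3]
R4 ← R4 + (50/9)·R2: [0, 0, -124, -158/3]
R4 ← R4 + (124/5)·R3: [0, 0, 0, 154]
4 pivots among 4 columns.
Every column is a pivot column, so the columns are linearly independent.

yes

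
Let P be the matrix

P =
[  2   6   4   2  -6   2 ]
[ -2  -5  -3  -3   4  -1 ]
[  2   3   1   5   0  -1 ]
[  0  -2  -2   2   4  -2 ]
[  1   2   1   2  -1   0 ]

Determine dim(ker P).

4

Row reduce to echelon form.
R2 ← R2 + R1: [0, 1, 1, -1, -2, 1]
R3 ← R3 − R1: [0, -3, -3, 3, 6, -3]
R5 ← R5 − (1/2)·R1: [0, -1, -1, 1, 2, -1]
R3 ← R3 + (3)·R2: [0, 0, 0, 0, 0, 0]
R4 ← R4 + (2)·R2: [0, 0, 0, 0, 0, 0]
R5 ← R5 + R2: [0, 0, 0, 0, 0, 0]
2 nonzero rows, so rank(P) = 2.
P has 6 columns; by rank–nullity, nullity = 6 − 2 = 4.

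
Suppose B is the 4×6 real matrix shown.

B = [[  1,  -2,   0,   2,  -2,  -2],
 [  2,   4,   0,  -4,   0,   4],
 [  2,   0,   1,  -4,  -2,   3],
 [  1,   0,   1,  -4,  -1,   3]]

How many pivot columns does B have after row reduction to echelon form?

Row reduce to echelon form.
R2 ← R2 − (2)·R1: [0, 8, 0, -8, 4, 8]
R3 ← R3 − (2)·R1: [0, 4, 1, -8, 2, 7]
R4 ← R4 − R1: [0, 2, 1, -6, 1, 5]
R3 ← R3 − (1/2)·R2: [0, 0, 1, -4, 0, 3]
R4 ← R4 − (1/4)·R2: [0, 0, 1, -4, 0, 3]
R4 ← R4 − R3: [0, 0, 0, 0, 0, 0]
Echelon form has 3 nonzero rows, so rank(B) = 3.
Each nonzero row contributes one pivot column: 3 pivot columns.

3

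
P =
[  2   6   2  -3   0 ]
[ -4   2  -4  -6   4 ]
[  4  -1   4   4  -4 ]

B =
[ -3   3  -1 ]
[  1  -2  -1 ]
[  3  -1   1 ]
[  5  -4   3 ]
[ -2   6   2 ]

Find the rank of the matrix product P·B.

3

First compute PB:
[[ -9,   4, -15],
 [-36,  36, -12],
 [ 27, -30,   5]]
Now row reduce the product.
R2 ← R2 − (4)·R1: [0, 20, 48]
R3 ← R3 + (3)·R1: [0, -18, -40]
R3 ← R3 + (9/10)·R2: [0, 0, 16/5]
3 nonzero rows, so rank(PB) = 3.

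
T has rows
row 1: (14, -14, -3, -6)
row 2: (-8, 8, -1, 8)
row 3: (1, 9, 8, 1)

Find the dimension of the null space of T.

1

Row reduce to echelon form.
R2 ← R2 + (4/7)·R1: [0, 0, -19/7, 32/7]
R3 ← R3 − (1/14)·R1: [0, 10, 115/14, 10/7]
Swap R2 ↔ R3
3 nonzero rows, so rank(T) = 3.
T has 4 columns; by rank–nullity, nullity = 4 − 3 = 1.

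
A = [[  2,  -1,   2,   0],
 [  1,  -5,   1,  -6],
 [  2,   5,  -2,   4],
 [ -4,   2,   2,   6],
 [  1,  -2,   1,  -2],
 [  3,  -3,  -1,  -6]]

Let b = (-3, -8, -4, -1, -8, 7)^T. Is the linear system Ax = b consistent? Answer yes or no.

no

Row reduce the augmented matrix [A | b].
R2 ← R2 − (1/2)·R1: [0, -9/2, 0, -6, -13/2]
R3 ← R3 − R1: [0, 6, -4, 4, -1]
R4 ← R4 + (2)·R1: [0, 0, 6, 6, -7]
R5 ← R5 − (1/2)·R1: [0, -3/2, 0, -2, -13/2]
R6 ← R6 − (3/2)·R1: [0, -3/2, -4, -6, 23/2]
R3 ← R3 + (4/3)·R2: [0, 0, -4, -4, -29/3]
R5 ← R5 − (1/3)·R2: [0, 0, 0, 0, -13/3]
R6 ← R6 − (1/3)·R2: [0, 0, -4, -4, 41/3]
R4 ← R4 + (3/2)·R3: [0, 0, 0, 0, -43/2]
R6 ← R6 − R3: [0, 0, 0, 0, 70/3]
R5 ← R5 − (26/129)·R4: [0, 0, 0, 0, 0]
R6 ← R6 + (140/129)·R4: [0, 0, 0, 0, 0]
The echelon form has 4 nonzero rows; the last pivot sits in the augmented column, so rank(A) = 3 but rank([A|b]) = 4.
Since the ranks differ, the system is inconsistent.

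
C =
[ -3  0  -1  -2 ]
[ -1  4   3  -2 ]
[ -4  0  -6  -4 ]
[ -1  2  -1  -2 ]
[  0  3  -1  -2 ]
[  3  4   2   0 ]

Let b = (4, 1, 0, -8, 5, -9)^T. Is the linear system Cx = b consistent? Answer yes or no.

no

Row reduce the augmented matrix [C | b].
R2 ← R2 − (1/3)·R1: [0, 4, 10/3, -4/3, -1/3]
R3 ← R3 − (4/3)·R1: [0, 0, -14/3, -4/3, -16/3]
R4 ← R4 − (1/3)·R1: [0, 2, -2/3, -4/3, -28/3]
R6 ← R6 + R1: [0, 4, 1, -2, -5]
R4 ← R4 − (1/2)·R2: [0, 0, -7/3, -2/3, -55/6]
R5 ← R5 − (3/4)·R2: [0, 0, -7/2, -1, 21/4]
R6 ← R6 − R2: [0, 0, -7/3, -2/3, -14/3]
R4 ← R4 − (1/2)·R3: [0, 0, 0, 0, -13/2]
R5 ← R5 − (3/4)·R3: [0, 0, 0, 0, 37/4]
R6 ← R6 − (1/2)·R3: [0, 0, 0, 0, -2]
R5 ← R5 + (37/26)·R4: [0, 0, 0, 0, 0]
R6 ← R6 − (4/13)·R4: [0, 0, 0, 0, 0]
The echelon form has 4 nonzero rows; the last pivot sits in the augmented column, so rank(C) = 3 but rank([C|b]) = 4.
Since the ranks differ, the system is inconsistent.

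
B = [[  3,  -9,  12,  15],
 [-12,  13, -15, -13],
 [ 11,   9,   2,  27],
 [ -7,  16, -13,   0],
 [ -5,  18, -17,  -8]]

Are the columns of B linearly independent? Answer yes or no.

no

Row reduce B to echelon form.
R2 ← R2 + (4)·R1: [0, -23, 33, 47]
R3 ← R3 − (11/3)·R1: [0, 42, -42, -28]
R4 ← R4 + (7/3)·R1: [0, -5, 15, 35]
R5 ← R5 + (5/3)·R1: [0, 3, 3, 17]
R3 ← R3 + (42/23)·R2: [0, 0, 420/23, 1330/23]
R4 ← R4 − (5/23)·R2: [0, 0, 180/23, 570/23]
R5 ← R5 + (3/23)·R2: [0, 0, 168/23, 532/23]
R4 ← R4 − (3/7)·R3: [0, 0, 0, 0]
R5 ← R5 − (2/5)·R3: [0, 0, 0, 0]
3 pivots among 4 columns.
Only 3 < 4 pivot columns, so the columns are linearly dependent.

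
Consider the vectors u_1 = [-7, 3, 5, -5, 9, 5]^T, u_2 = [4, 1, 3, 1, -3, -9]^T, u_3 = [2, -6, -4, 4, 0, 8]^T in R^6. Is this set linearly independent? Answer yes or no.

Form the matrix with these vectors as rows and row reduce.
R2 ← R2 + (4/7)·R1: [0, 19/7, 41/7, -13/7, 15/7, -43/7]
R3 ← R3 + (2/7)·R1: [0, -36/7, -18/7, 18/7, 18/7, 66/7]
R3 ← R3 + (36/19)·R2: [0, 0, 162/19, -18/19, 126/19, -42/19]
3 nonzero rows, so the 3 vectors span a space of dimension 3.
Since 3 = 3, the vectors are linearly independent.

yes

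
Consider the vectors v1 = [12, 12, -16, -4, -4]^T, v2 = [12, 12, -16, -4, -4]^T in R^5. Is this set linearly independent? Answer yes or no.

Form the matrix with these vectors as rows and row reduce.
R2 ← R2 − R1: [0, 0, 0, 0, 0]
1 nonzero row, so the 2 vectors span a space of dimension 1.
Since 1 < 2, the vectors are linearly dependent.

no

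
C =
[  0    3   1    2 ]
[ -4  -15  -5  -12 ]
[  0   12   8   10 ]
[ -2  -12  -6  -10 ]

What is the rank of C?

Row reduce to echelon form.
Swap R1 ↔ R2
R4 ← R4 − (1/2)·R1: [0, -9/2, -7/2, -4]
R3 ← R3 − (4)·R2: [0, 0, 4, 2]
R4 ← R4 + (3/2)·R2: [0, 0, -2, -1]
R4 ← R4 + (1/2)·R3: [0, 0, 0, 0]
Echelon form has 3 nonzero rows, so rank(C) = 3.

3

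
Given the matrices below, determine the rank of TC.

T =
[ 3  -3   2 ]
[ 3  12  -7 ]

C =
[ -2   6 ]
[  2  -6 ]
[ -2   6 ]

1

First compute TC:
[[-16,  48],
 [ 32, -96]]
Now row reduce the product.
R2 ← R2 + (2)·R1: [0, 0]
1 nonzero row, so rank(TC) = 1.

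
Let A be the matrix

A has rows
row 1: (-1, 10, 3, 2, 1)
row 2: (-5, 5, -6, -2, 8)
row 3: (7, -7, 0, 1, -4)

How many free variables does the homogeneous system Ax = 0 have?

2

Row reduce to echelon form.
R2 ← R2 − (5)·R1: [0, -45, -21, -12, 3]
R3 ← R3 + (7)·R1: [0, 63, 21, 15, 3]
R3 ← R3 + (7/5)·R2: [0, 0, -42/5, -9/5, 36/5]
3 nonzero rows, so rank(A) = 3.
A has 5 columns; by rank–nullity, nullity = 5 − 3 = 2.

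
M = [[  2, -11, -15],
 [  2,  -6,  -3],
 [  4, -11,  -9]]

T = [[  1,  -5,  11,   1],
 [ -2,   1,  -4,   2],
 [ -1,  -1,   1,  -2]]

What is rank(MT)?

3

First compute MT:
[[ 39,  -6,  51,  10],
 [ 17, -13,  43,  -4],
 [ 35, -22,  79,   0]]
Now row reduce the product.
R2 ← R2 − (17/39)·R1: [0, -135/13, 270/13, -326/39]
R3 ← R3 − (35/39)·R1: [0, -216/13, 432/13, -350/39]
R3 ← R3 − (8/5)·R2: [0, 0, 0, 22/5]
3 nonzero rows, so rank(MT) = 3.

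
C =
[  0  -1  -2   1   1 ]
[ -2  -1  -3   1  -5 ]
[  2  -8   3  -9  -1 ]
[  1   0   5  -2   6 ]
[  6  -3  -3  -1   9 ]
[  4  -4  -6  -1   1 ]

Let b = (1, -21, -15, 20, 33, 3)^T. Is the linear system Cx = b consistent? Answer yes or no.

Row reduce the augmented matrix [C | b].
Swap R1 ↔ R2
R3 ← R3 + R1: [0, -9, 0, -8, -6, -36]
R4 ← R4 + (1/2)·R1: [0, -1/2, 7/2, -3/2, 7/2, 19/2]
R5 ← R5 + (3)·R1: [0, -6, -12, 2, -6, -30]
R6 ← R6 + (2)·R1: [0, -6, -12, 1, -9, -39]
R3 ← R3 − (9)·R2: [0, 0, 18, -17, -15, -45]
R4 ← R4 − (1/2)·R2: [0, 0, 9/2, -2, 3, 9]
R5 ← R5 − (6)·R2: [0, 0, 0, -4, -12, -36]
R6 ← R6 − (6)·R2: [0, 0, 0, -5, -15, -45]
R4 ← R4 − (1/4)·R3: [0, 0, 0, 9/4, 27/4, 81/4]
R5 ← R5 + (16/9)·R4: [0, 0, 0, 0, 0, 0]
R6 ← R6 + (20/9)·R4: [0, 0, 0, 0, 0, 0]
The echelon form has 4 nonzero rows, and every pivot lies in the first 5 columns, so rank(C) = rank([C|b]) = 4.
The system is consistent.

yes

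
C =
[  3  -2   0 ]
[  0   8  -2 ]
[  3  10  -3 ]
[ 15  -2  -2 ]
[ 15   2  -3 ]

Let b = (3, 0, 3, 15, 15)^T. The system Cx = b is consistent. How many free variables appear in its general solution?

Row reduce the augmented matrix [C | b].
R3 ← R3 − R1: [0, 12, -3, 0]
R4 ← R4 − (5)·R1: [0, 8, -2, 0]
R5 ← R5 − (5)·R1: [0, 12, -3, 0]
R3 ← R3 − (3/2)·R2: [0, 0, 0, 0]
R4 ← R4 − R2: [0, 0, 0, 0]
R5 ← R5 − (3/2)·R2: [0, 0, 0, 0]
The echelon form has 2 nonzero rows, and every pivot lies in the first 3 columns, so rank(C) = rank([C|b]) = 2.
The system is consistent.
Free variables = (unknowns) − (rank) = 3 − 2 = 1.

1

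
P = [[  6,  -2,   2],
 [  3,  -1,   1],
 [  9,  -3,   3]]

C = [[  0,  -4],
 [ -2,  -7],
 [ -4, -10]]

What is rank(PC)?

First compute PC:
[[ -4, -30],
 [ -2, -15],
 [ -6, -45]]
Now row reduce the product.
R2 ← R2 − (1/2)·R1: [0, 0]
R3 ← R3 − (3/2)·R1: [0, 0]
1 nonzero row, so rank(PC) = 1.

1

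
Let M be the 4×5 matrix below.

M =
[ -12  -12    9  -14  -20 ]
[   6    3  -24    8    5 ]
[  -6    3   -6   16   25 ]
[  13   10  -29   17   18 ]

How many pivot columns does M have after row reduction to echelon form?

Row reduce to echelon form.
R2 ← R2 + (1/2)·R1: [0, -3, -39/2, 1, -5]
R3 ← R3 − (1/2)·R1: [0, 9, -21/2, 23, 35]
R4 ← R4 + (13/12)·R1: [0, -3, -77/4, 11/6, -11/3]
R3 ← R3 + (3)·R2: [0, 0, -69, 26, 20]
R4 ← R4 − R2: [0, 0, 1/4, 5/6, 4/3]
R4 ← R4 + (1/276)·R3: [0, 0, 0, 64/69, 97/69]
Echelon form has 4 nonzero rows, so rank(M) = 4.
Each nonzero row contributes one pivot column: 4 pivot columns.

4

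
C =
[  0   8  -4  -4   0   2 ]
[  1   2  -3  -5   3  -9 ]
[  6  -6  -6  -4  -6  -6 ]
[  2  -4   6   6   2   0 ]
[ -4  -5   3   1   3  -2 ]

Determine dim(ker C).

Row reduce to echelon form.
Swap R1 ↔ R2
R3 ← R3 − (6)·R1: [0, -18, 12, 26, -24, 48]
R4 ← R4 − (2)·R1: [0, -8, 12, 16, -4, 18]
R5 ← R5 + (4)·R1: [0, 3, -9, -19, 15, -38]
R3 ← R3 + (9/4)·R2: [0, 0, 3, 17, -24, 105/2]
R4 ← R4 + R2: [0, 0, 8, 12, -4, 20]
R5 ← R5 − (3/8)·R2: [0, 0, -15/2, -35/2, 15, -155/4]
R4 ← R4 − (8/3)·R3: [0, 0, 0, -100/3, 60, -120]
R5 ← R5 + (5/2)·R3: [0, 0, 0, 25, -45, 185/2]
R5 ← R5 + (3/4)·R4: [0, 0, 0, 0, 0, 5/2]
5 nonzero rows, so rank(C) = 5.
C has 6 columns; by rank–nullity, nullity = 6 − 5 = 1.

1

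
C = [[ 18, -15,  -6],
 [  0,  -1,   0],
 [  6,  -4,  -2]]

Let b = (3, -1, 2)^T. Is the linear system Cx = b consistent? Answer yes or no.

Row reduce the augmented matrix [C | b].
R3 ← R3 − (1/3)·R1: [0, 1, 0, 1]
R3 ← R3 + R2: [0, 0, 0, 0]
The echelon form has 2 nonzero rows, and every pivot lies in the first 3 columns, so rank(C) = rank([C|b]) = 2.
The system is consistent.

yes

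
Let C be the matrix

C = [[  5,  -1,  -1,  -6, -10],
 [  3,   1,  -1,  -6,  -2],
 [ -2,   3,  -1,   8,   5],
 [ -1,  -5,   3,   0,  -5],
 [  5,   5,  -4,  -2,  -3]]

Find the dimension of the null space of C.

1

Row reduce to echelon form.
R2 ← R2 − (3/5)·R1: [0, 8/5, -2/5, -12/5, 4]
R3 ← R3 + (2/5)·R1: [0, 13/5, -7/5, 28/5, 1]
R4 ← R4 + (1/5)·R1: [0, -26/5, 14/5, -6/5, -7]
R5 ← R5 − R1: [0, 6, -3, 4, 7]
R3 ← R3 − (13/8)·R2: [0, 0, -3/4, 19/2, -11/2]
R4 ← R4 + (13/4)·R2: [0, 0, 3/2, -9, 6]
R5 ← R5 − (15/4)·R2: [0, 0, -3/2, 13, -8]
R4 ← R4 + (2)·R3: [0, 0, 0, 10, -5]
R5 ← R5 − (2)·R3: [0, 0, 0, -6, 3]
R5 ← R5 + (3/5)·R4: [0, 0, 0, 0, 0]
4 nonzero rows, so rank(C) = 4.
C has 5 columns; by rank–nullity, nullity = 5 − 4 = 1.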